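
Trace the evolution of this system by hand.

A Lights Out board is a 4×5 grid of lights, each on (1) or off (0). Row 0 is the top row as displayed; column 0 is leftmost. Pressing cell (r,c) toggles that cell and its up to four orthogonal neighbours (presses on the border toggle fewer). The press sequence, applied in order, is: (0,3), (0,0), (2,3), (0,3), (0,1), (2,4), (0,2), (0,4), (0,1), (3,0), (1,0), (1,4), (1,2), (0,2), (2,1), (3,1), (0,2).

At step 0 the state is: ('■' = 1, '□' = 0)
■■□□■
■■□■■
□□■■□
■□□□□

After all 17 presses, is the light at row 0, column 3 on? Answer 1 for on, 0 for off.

0

gen 0: ■■□□■
■■□■■
□□■■□
■□□□□
gen 1: ■■■■□
■■□□■
□□■■□
■□□□□
gen 2: □□■■□
□■□□■
□□■■□
■□□□□
gen 3: □□■■□
□■□■■
□□□□■
■□□■□
gen 4: □□□□■
□■□□■
□□□□■
■□□■□
gen 5: ■■■□■
□□□□■
□□□□■
■□□■□
gen 6: ■■■□■
□□□□□
□□□■□
■□□■■
gen 7: ■□□■■
□□■□□
□□□■□
■□□■■
gen 8: ■□□□□
□□■□■
□□□■□
■□□■■
gen 9: □■■□□
□■■□■
□□□■□
■□□■■
gen 10: □■■□□
□■■□■
■□□■□
□■□■■
gen 11: ■■■□□
■□■□■
□□□■□
□■□■■
gen 12: ■■■□■
■□■■□
□□□■■
□■□■■
gen 13: ■■□□■
■■□□□
□□■■■
□■□■■
gen 14: ■□■■■
■■■□□
□□■■■
□■□■■
gen 15: ■□■■■
■□■□□
■■□■■
□□□■■
gen 16: ■□■■■
■□■□□
■□□■■
■■■■■
gen 17: ■■□□■
■□□□□
■□□■■
■■■■■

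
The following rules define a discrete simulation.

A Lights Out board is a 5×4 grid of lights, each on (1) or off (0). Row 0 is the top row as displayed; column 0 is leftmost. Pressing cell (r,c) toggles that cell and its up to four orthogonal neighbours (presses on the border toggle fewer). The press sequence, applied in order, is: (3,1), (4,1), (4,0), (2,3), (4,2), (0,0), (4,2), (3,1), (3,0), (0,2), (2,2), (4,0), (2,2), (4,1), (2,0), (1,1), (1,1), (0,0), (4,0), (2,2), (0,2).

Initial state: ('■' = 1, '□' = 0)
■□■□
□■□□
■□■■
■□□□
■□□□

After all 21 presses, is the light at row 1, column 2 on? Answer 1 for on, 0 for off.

1

gen 0: ■□■□
□■□□
■□■■
■□□□
■□□□
gen 1: ■□■□
□■□□
■■■■
□■■□
■■□□
gen 2: ■□■□
□■□□
■■■■
□□■□
□□■□
gen 3: ■□■□
□■□□
■■■■
■□■□
■■■□
gen 4: ■□■□
□■□■
■■□□
■□■■
■■■□
gen 5: ■□■□
□■□■
■■□□
■□□■
■□□■
gen 6: □■■□
■■□■
■■□□
■□□■
■□□■
gen 7: □■■□
■■□■
■■□□
■□■■
■■■□
gen 8: □■■□
■■□■
■□□□
□■□■
■□■□
gen 9: □■■□
■■□■
□□□□
■□□■
□□■□
gen 10: □□□■
■■■■
□□□□
■□□■
□□■□
gen 11: □□□■
■■□■
□■■■
■□■■
□□■□
gen 12: □□□■
■■□■
□■■■
□□■■
■■■□
gen 13: □□□■
■■■■
□□□□
□□□■
■■■□
gen 14: □□□■
■■■■
□□□□
□■□■
□□□□
gen 15: □□□■
□■■■
■■□□
■■□■
□□□□
gen 16: □■□■
■□□■
■□□□
■■□■
□□□□
gen 17: □□□■
□■■■
■■□□
■■□■
□□□□
gen 18: ■■□■
■■■■
■■□□
■■□■
□□□□
gen 19: ■■□■
■■■■
■■□□
□■□■
■■□□
gen 20: ■■□■
■■□■
■□■■
□■■■
■■□□
gen 21: ■□■□
■■■■
■□■■
□■■■
■■□□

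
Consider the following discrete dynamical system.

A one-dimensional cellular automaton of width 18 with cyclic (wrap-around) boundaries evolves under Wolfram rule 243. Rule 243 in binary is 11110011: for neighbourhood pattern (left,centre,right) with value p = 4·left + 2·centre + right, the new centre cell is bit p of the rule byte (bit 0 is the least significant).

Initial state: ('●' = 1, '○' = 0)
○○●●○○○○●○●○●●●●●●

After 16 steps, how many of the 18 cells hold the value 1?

t=0: ○○●●○○○○●○●○●●●●●●
t=1: ●●○●●●●●○●○●○●●●●●
t=2: ●●●○●●●●●○●○●○●●●●
t=3: ●●●●○●●●●●○●○●○●●●
t=4: ●●●●●○●●●●●○●○●○●●
t=5: ●●●●●●○●●●●●○●○●○●
t=6: ●●●●●●●○●●●●●○●○●○
t=7: ○●●●●●●●○●●●●●○●○●
t=8: ●○●●●●●●●○●●●●●○●○
t=9: ○●○●●●●●●●○●●●●●○●
t=10: ●○●○●●●●●●●○●●●●●○
t=11: ○●○●○●●●●●●●○●●●●●
t=12: ●○●○●○●●●●●●●○●●●●
t=13: ●●○●○●○●●●●●●●○●●●
t=14: ●●●○●○●○●●●●●●●○●●
t=15: ●●●●○●○●○●●●●●●●○●
t=16: ●●●●●○●○●○●●●●●●●○

14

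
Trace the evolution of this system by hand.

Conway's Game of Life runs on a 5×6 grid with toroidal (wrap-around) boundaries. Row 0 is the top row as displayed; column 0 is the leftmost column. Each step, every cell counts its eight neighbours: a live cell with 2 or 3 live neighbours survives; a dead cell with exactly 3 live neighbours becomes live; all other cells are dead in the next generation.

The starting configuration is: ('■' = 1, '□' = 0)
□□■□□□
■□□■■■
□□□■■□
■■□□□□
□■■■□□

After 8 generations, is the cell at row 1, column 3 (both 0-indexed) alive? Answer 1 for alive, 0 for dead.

step 0: □□■□□□
■□□■■■
□□□■■□
■■□□□□
□■■■□□
step 1: ■□□□□■
□□■□□■
□■■■□□
■■□□■□
■□□■□□
step 2: ■■□□■■
□□■■■■
□□□■■■
■□□□■■
□□□□■□
step 3: ■■■□□□
□■■□□□
□□■□□□
■□□□□□
□■□■□□
step 4: ■□□■□□
■□□■□□
□□■□□□
□■■□□□
□□□□□□
step 5: □□□□□□
□■■■□□
□□■■□□
□■■□□□
□■■□□□
step 6: □□□■□□
□■□■□□
□□□□□□
□□□□□□
□■■□□□
step 7: □■□■□□
□□■□□□
□□□□□□
□□□□□□
□□■□□□
step 8: □■□■□□
□□■□□□
□□□□□□
□□□□□□
□□■□□□

0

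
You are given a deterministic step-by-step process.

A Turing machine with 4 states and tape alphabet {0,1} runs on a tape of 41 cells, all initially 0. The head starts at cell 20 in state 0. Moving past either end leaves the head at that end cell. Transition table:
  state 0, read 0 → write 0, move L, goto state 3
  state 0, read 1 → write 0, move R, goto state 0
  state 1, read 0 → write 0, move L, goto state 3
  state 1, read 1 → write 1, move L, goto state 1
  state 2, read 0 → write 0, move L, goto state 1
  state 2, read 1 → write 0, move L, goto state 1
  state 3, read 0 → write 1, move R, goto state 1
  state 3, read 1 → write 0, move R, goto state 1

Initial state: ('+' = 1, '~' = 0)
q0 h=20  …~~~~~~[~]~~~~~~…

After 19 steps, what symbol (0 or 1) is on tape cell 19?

1

[0] q0 h=20  …~~~~~~[~]~~~~~~…
[1] q3 h=19  …~~~~~~[~]~~~~~~…
[2] q1 h=20  …~~~~~+[~]~~~~~~…
[3] q3 h=19  …~~~~~~[+]~~~~~~…
[4] q1 h=20  …~~~~~~[~]~~~~~~…
[5] q3 h=19  …~~~~~~[~]~~~~~~…
[6] q1 h=20  …~~~~~+[~]~~~~~~…
[7] q3 h=19  …~~~~~~[+]~~~~~~…
[8] q1 h=20  …~~~~~~[~]~~~~~~…
[9] q3 h=19  …~~~~~~[~]~~~~~~…
[10] q1 h=20  …~~~~~+[~]~~~~~~…
[11] q3 h=19  …~~~~~~[+]~~~~~~…
[12] q1 h=20  …~~~~~~[~]~~~~~~…
[13] q3 h=19  …~~~~~~[~]~~~~~~…
[14] q1 h=20  …~~~~~+[~]~~~~~~…
[15] q3 h=19  …~~~~~~[+]~~~~~~…
[16] q1 h=20  …~~~~~~[~]~~~~~~…
[17] q3 h=19  …~~~~~~[~]~~~~~~…
[18] q1 h=20  …~~~~~+[~]~~~~~~…
[19] q3 h=19  …~~~~~~[+]~~~~~~…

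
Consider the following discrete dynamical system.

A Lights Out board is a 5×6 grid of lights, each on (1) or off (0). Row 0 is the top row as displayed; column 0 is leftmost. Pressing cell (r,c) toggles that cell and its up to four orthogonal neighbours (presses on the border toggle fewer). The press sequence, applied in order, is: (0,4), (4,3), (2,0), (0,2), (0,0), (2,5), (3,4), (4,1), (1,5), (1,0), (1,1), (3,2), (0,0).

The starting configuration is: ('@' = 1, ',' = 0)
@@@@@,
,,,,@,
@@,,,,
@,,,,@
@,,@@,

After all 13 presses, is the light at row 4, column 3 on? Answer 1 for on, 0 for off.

0

step 0: @@@@@,
,,,,@,
@@,,,,
@,,,,@
@,,@@,
step 1: @@@,,@
,,,,,,
@@,,,,
@,,,,@
@,,@@,
step 2: @@@,,@
,,,,,,
@@,,,,
@,,@,@
@,@,,,
step 3: @@@,,@
@,,,,,
,,,,,,
,,,@,@
@,@,,,
step 4: @,,@,@
@,@,,,
,,,,,,
,,,@,@
@,@,,,
step 5: ,@,@,@
,,@,,,
,,,,,,
,,,@,@
@,@,,,
step 6: ,@,@,@
,,@,,@
,,,,@@
,,,@,,
@,@,,,
step 7: ,@,@,@
,,@,,@
,,,,,@
,,,,@@
@,@,@,
step 8: ,@,@,@
,,@,,@
,,,,,@
,@,,@@
,@,,@,
step 9: ,@,@,,
,,@,@,
,,,,,,
,@,,@@
,@,,@,
step 10: @@,@,,
@@@,@,
@,,,,,
,@,,@@
,@,,@,
step 11: @,,@,,
,,,,@,
@@,,,,
,@,,@@
,@,,@,
step 12: @,,@,,
,,,,@,
@@@,,,
,,@@@@
,@@,@,
step 13: ,@,@,,
@,,,@,
@@@,,,
,,@@@@
,@@,@,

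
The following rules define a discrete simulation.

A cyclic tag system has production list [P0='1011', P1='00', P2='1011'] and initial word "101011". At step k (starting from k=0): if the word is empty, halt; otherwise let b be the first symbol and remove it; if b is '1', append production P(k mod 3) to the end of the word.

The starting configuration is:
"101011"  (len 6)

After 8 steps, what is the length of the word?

16

step 0: "101011"  (len 6)
step 1: "010111011"  (len 9)
step 2: "10111011"  (len 8)
step 3: "01110111011"  (len 11)
step 4: "1110111011"  (len 10)
step 5: "11011101100"  (len 11)
step 6: "10111011001011"  (len 14)
step 7: "01110110010111011"  (len 17)
step 8: "1110110010111011"  (len 16)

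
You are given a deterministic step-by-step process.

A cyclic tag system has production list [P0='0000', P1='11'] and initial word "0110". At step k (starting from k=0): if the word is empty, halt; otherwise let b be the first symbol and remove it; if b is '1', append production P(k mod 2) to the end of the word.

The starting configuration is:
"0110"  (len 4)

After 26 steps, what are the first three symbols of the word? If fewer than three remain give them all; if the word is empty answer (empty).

11

t=0: "0110"  (len 4)
t=1: "110"  (len 3)
t=2: "1011"  (len 4)
t=3: "0110000"  (len 7)
t=4: "110000"  (len 6)
t=5: "100000000"  (len 9)
t=6: "0000000011"  (len 10)
t=7: "000000011"  (len 9)
t=8: "00000011"  (len 8)
t=9: "0000011"  (len 7)
t=10: "000011"  (len 6)
t=11: "00011"  (len 5)
t=12: "0011"  (len 4)
t=13: "011"  (len 3)
t=14: "11"  (len 2)
t=15: "10000"  (len 5)
t=16: "000011"  (len 6)
t=17: "00011"  (len 5)
t=18: "0011"  (len 4)
t=19: "011"  (len 3)
t=20: "11"  (len 2)
t=21: "10000"  (len 5)
t=22: "000011"  (len 6)
t=23: "00011"  (len 5)
t=24: "0011"  (len 4)
t=25: "011"  (len 3)
t=26: "11"  (len 2)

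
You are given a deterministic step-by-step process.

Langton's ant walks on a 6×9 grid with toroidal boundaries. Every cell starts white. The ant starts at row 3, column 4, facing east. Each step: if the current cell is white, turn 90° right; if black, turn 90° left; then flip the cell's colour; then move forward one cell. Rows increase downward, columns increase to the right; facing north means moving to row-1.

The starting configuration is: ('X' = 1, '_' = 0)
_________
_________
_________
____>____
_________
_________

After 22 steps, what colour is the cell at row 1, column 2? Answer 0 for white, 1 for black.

gen 0: _________
_________
_________
____>____
_________
_________
gen 1: _________
_________
_________
____X____
____v____
_________
gen 2: _________
_________
_________
____X____
___<X____
_________
gen 3: _________
_________
_________
___^X____
___XX____
_________
gen 4: _________
_________
_________
___X>____
___XX____
_________
gen 5: _________
_________
____^____
___X_____
___XX____
_________
gen 6: _________
_________
____X>___
___X_____
___XX____
_________
gen 7: _________
_________
____XX___
___X_v___
___XX____
_________
gen 8: _________
_________
____XX___
___X<X___
___XX____
_________
gen 9: _________
_________
____^X___
___XXX___
___XX____
_________
gen 10: _________
_________
___<_X___
___XXX___
___XX____
_________
gen 11: _________
___^_____
___X_X___
___XXX___
___XX____
_________
gen 12: _________
___X>____
___X_X___
___XXX___
___XX____
_________
gen 13: _________
___XX____
___XvX___
___XXX___
___XX____
_________
gen 14: _________
___XX____
___<XX___
___XXX___
___XX____
_________
gen 15: _________
___XX____
____XX___
___vXX___
___XX____
_________
gen 16: _________
___XX____
____XX___
____>X___
___XX____
_________
gen 17: _________
___XX____
____^X___
_____X___
___XX____
_________
gen 18: _________
___XX____
___<_X___
_____X___
___XX____
_________
gen 19: _________
___^X____
___X_X___
_____X___
___XX____
_________
gen 20: _________
__<_X____
___X_X___
_____X___
___XX____
_________
gen 21: __^______
__X_X____
___X_X___
_____X___
___XX____
_________
gen 22: __X>_____
__X_X____
___X_X___
_____X___
___XX____
_________

1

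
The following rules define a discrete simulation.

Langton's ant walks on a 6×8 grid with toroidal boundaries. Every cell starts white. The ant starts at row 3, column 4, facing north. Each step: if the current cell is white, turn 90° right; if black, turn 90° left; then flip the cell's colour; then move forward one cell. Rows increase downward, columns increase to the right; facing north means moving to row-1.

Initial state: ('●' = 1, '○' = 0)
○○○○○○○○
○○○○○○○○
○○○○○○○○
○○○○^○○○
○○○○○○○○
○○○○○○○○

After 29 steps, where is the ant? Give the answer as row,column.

[0] ○○○○○○○○
○○○○○○○○
○○○○○○○○
○○○○^○○○
○○○○○○○○
○○○○○○○○
[1] ○○○○○○○○
○○○○○○○○
○○○○○○○○
○○○○●>○○
○○○○○○○○
○○○○○○○○
[2] ○○○○○○○○
○○○○○○○○
○○○○○○○○
○○○○●●○○
○○○○○v○○
○○○○○○○○
[3] ○○○○○○○○
○○○○○○○○
○○○○○○○○
○○○○●●○○
○○○○<●○○
○○○○○○○○
[4] ○○○○○○○○
○○○○○○○○
○○○○○○○○
○○○○^●○○
○○○○●●○○
○○○○○○○○
[5] ○○○○○○○○
○○○○○○○○
○○○○○○○○
○○○<○●○○
○○○○●●○○
○○○○○○○○
[6] ○○○○○○○○
○○○○○○○○
○○○^○○○○
○○○●○●○○
○○○○●●○○
○○○○○○○○
[7] ○○○○○○○○
○○○○○○○○
○○○●>○○○
○○○●○●○○
○○○○●●○○
○○○○○○○○
[8] ○○○○○○○○
○○○○○○○○
○○○●●○○○
○○○●v●○○
○○○○●●○○
○○○○○○○○
[9] ○○○○○○○○
○○○○○○○○
○○○●●○○○
○○○<●●○○
○○○○●●○○
○○○○○○○○
[10] ○○○○○○○○
○○○○○○○○
○○○●●○○○
○○○○●●○○
○○○v●●○○
○○○○○○○○
[11] ○○○○○○○○
○○○○○○○○
○○○●●○○○
○○○○●●○○
○○<●●●○○
○○○○○○○○
[12] ○○○○○○○○
○○○○○○○○
○○○●●○○○
○○^○●●○○
○○●●●●○○
○○○○○○○○
[13] ○○○○○○○○
○○○○○○○○
○○○●●○○○
○○●>●●○○
○○●●●●○○
○○○○○○○○
[14] ○○○○○○○○
○○○○○○○○
○○○●●○○○
○○●●●●○○
○○●v●●○○
○○○○○○○○
[15] ○○○○○○○○
○○○○○○○○
○○○●●○○○
○○●●●●○○
○○●○>●○○
○○○○○○○○
[16] ○○○○○○○○
○○○○○○○○
○○○●●○○○
○○●●^●○○
○○●○○●○○
○○○○○○○○
[17] ○○○○○○○○
○○○○○○○○
○○○●●○○○
○○●<○●○○
○○●○○●○○
○○○○○○○○
[18] ○○○○○○○○
○○○○○○○○
○○○●●○○○
○○●○○●○○
○○●v○●○○
○○○○○○○○
[19] ○○○○○○○○
○○○○○○○○
○○○●●○○○
○○●○○●○○
○○<●○●○○
○○○○○○○○
[20] ○○○○○○○○
○○○○○○○○
○○○●●○○○
○○●○○●○○
○○○●○●○○
○○v○○○○○
[21] ○○○○○○○○
○○○○○○○○
○○○●●○○○
○○●○○●○○
○○○●○●○○
○<●○○○○○
[22] ○○○○○○○○
○○○○○○○○
○○○●●○○○
○○●○○●○○
○^○●○●○○
○●●○○○○○
[23] ○○○○○○○○
○○○○○○○○
○○○●●○○○
○○●○○●○○
○●>●○●○○
○●●○○○○○
[24] ○○○○○○○○
○○○○○○○○
○○○●●○○○
○○●○○●○○
○●●●○●○○
○●v○○○○○
[25] ○○○○○○○○
○○○○○○○○
○○○●●○○○
○○●○○●○○
○●●●○●○○
○●○>○○○○
[26] ○○○v○○○○
○○○○○○○○
○○○●●○○○
○○●○○●○○
○●●●○●○○
○●○●○○○○
[27] ○○<●○○○○
○○○○○○○○
○○○●●○○○
○○●○○●○○
○●●●○●○○
○●○●○○○○
[28] ○○●●○○○○
○○○○○○○○
○○○●●○○○
○○●○○●○○
○●●●○●○○
○●^●○○○○
[29] ○○●●○○○○
○○○○○○○○
○○○●●○○○
○○●○○●○○
○●●●○●○○
○●●>○○○○

5,3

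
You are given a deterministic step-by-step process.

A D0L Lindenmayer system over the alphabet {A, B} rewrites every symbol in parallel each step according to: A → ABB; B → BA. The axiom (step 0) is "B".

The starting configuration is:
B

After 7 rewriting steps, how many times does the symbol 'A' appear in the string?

169

[0] B
[1] BA
[2] BAABB
[3] BAABBABBBABA
[4] BAABBABBBABAABBBABABAABBBAABB
[5] BAABBABBBABAABBBABABAABBBAABBABBBABABAABBBAABBBAABBABBBABABAABBABBBABA
[6] BAABBABBBABAABBBABABAABBBAABBABBBABABAABBBAABBBAABBABBBABA…BAABBABBBABAABBBABABAABBBAABBBAABBABBBABAABBBABABAABBBAABB  (len 169)
[7] BAABBABBBABAABBBABABAABBBAABBABBBABABAABBBAABBBAABBABBBABA…ABBBABABAABBBAABBABBBABABAABBBAABBBAABBABBBABABAABBABBBABA  (len 408)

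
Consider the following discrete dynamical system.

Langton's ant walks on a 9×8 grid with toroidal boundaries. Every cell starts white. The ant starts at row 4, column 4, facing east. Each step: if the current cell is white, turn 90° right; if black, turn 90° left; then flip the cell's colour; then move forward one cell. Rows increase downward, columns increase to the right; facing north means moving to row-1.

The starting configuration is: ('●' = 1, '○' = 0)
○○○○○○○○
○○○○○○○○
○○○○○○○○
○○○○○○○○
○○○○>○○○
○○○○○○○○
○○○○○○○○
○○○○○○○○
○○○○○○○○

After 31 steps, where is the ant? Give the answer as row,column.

2,3

[0] ○○○○○○○○
○○○○○○○○
○○○○○○○○
○○○○○○○○
○○○○>○○○
○○○○○○○○
○○○○○○○○
○○○○○○○○
○○○○○○○○
[1] ○○○○○○○○
○○○○○○○○
○○○○○○○○
○○○○○○○○
○○○○●○○○
○○○○v○○○
○○○○○○○○
○○○○○○○○
○○○○○○○○
[2] ○○○○○○○○
○○○○○○○○
○○○○○○○○
○○○○○○○○
○○○○●○○○
○○○<●○○○
○○○○○○○○
○○○○○○○○
○○○○○○○○
[3] ○○○○○○○○
○○○○○○○○
○○○○○○○○
○○○○○○○○
○○○^●○○○
○○○●●○○○
○○○○○○○○
○○○○○○○○
○○○○○○○○
[4] ○○○○○○○○
○○○○○○○○
○○○○○○○○
○○○○○○○○
○○○●>○○○
○○○●●○○○
○○○○○○○○
○○○○○○○○
○○○○○○○○
[5] ○○○○○○○○
○○○○○○○○
○○○○○○○○
○○○○^○○○
○○○●○○○○
○○○●●○○○
○○○○○○○○
○○○○○○○○
○○○○○○○○
[6] ○○○○○○○○
○○○○○○○○
○○○○○○○○
○○○○●>○○
○○○●○○○○
○○○●●○○○
○○○○○○○○
○○○○○○○○
○○○○○○○○
[7] ○○○○○○○○
○○○○○○○○
○○○○○○○○
○○○○●●○○
○○○●○v○○
○○○●●○○○
○○○○○○○○
○○○○○○○○
○○○○○○○○
[8] ○○○○○○○○
○○○○○○○○
○○○○○○○○
○○○○●●○○
○○○●<●○○
○○○●●○○○
○○○○○○○○
○○○○○○○○
○○○○○○○○
[9] ○○○○○○○○
○○○○○○○○
○○○○○○○○
○○○○^●○○
○○○●●●○○
○○○●●○○○
○○○○○○○○
○○○○○○○○
○○○○○○○○
[10] ○○○○○○○○
○○○○○○○○
○○○○○○○○
○○○<○●○○
○○○●●●○○
○○○●●○○○
○○○○○○○○
○○○○○○○○
○○○○○○○○
[11] ○○○○○○○○
○○○○○○○○
○○○^○○○○
○○○●○●○○
○○○●●●○○
○○○●●○○○
○○○○○○○○
○○○○○○○○
○○○○○○○○
[12] ○○○○○○○○
○○○○○○○○
○○○●>○○○
○○○●○●○○
○○○●●●○○
○○○●●○○○
○○○○○○○○
○○○○○○○○
○○○○○○○○
[13] ○○○○○○○○
○○○○○○○○
○○○●●○○○
○○○●v●○○
○○○●●●○○
○○○●●○○○
○○○○○○○○
○○○○○○○○
○○○○○○○○
[14] ○○○○○○○○
○○○○○○○○
○○○●●○○○
○○○<●●○○
○○○●●●○○
○○○●●○○○
○○○○○○○○
○○○○○○○○
○○○○○○○○
[15] ○○○○○○○○
○○○○○○○○
○○○●●○○○
○○○○●●○○
○○○v●●○○
○○○●●○○○
○○○○○○○○
○○○○○○○○
○○○○○○○○
[16] ○○○○○○○○
○○○○○○○○
○○○●●○○○
○○○○●●○○
○○○○>●○○
○○○●●○○○
○○○○○○○○
○○○○○○○○
○○○○○○○○
[17] ○○○○○○○○
○○○○○○○○
○○○●●○○○
○○○○^●○○
○○○○○●○○
○○○●●○○○
○○○○○○○○
○○○○○○○○
○○○○○○○○
[18] ○○○○○○○○
○○○○○○○○
○○○●●○○○
○○○<○●○○
○○○○○●○○
○○○●●○○○
○○○○○○○○
○○○○○○○○
○○○○○○○○
[19] ○○○○○○○○
○○○○○○○○
○○○^●○○○
○○○●○●○○
○○○○○●○○
○○○●●○○○
○○○○○○○○
○○○○○○○○
○○○○○○○○
[20] ○○○○○○○○
○○○○○○○○
○○<○●○○○
○○○●○●○○
○○○○○●○○
○○○●●○○○
○○○○○○○○
○○○○○○○○
○○○○○○○○
[21] ○○○○○○○○
○○^○○○○○
○○●○●○○○
○○○●○●○○
○○○○○●○○
○○○●●○○○
○○○○○○○○
○○○○○○○○
○○○○○○○○
[22] ○○○○○○○○
○○●>○○○○
○○●○●○○○
○○○●○●○○
○○○○○●○○
○○○●●○○○
○○○○○○○○
○○○○○○○○
○○○○○○○○
[23] ○○○○○○○○
○○●●○○○○
○○●v●○○○
○○○●○●○○
○○○○○●○○
○○○●●○○○
○○○○○○○○
○○○○○○○○
○○○○○○○○
[24] ○○○○○○○○
○○●●○○○○
○○<●●○○○
○○○●○●○○
○○○○○●○○
○○○●●○○○
○○○○○○○○
○○○○○○○○
○○○○○○○○
[25] ○○○○○○○○
○○●●○○○○
○○○●●○○○
○○v●○●○○
○○○○○●○○
○○○●●○○○
○○○○○○○○
○○○○○○○○
○○○○○○○○
[26] ○○○○○○○○
○○●●○○○○
○○○●●○○○
○<●●○●○○
○○○○○●○○
○○○●●○○○
○○○○○○○○
○○○○○○○○
○○○○○○○○
[27] ○○○○○○○○
○○●●○○○○
○^○●●○○○
○●●●○●○○
○○○○○●○○
○○○●●○○○
○○○○○○○○
○○○○○○○○
○○○○○○○○
[28] ○○○○○○○○
○○●●○○○○
○●>●●○○○
○●●●○●○○
○○○○○●○○
○○○●●○○○
○○○○○○○○
○○○○○○○○
○○○○○○○○
[29] ○○○○○○○○
○○●●○○○○
○●●●●○○○
○●v●○●○○
○○○○○●○○
○○○●●○○○
○○○○○○○○
○○○○○○○○
○○○○○○○○
[30] ○○○○○○○○
○○●●○○○○
○●●●●○○○
○●○>○●○○
○○○○○●○○
○○○●●○○○
○○○○○○○○
○○○○○○○○
○○○○○○○○
[31] ○○○○○○○○
○○●●○○○○
○●●^●○○○
○●○○○●○○
○○○○○●○○
○○○●●○○○
○○○○○○○○
○○○○○○○○
○○○○○○○○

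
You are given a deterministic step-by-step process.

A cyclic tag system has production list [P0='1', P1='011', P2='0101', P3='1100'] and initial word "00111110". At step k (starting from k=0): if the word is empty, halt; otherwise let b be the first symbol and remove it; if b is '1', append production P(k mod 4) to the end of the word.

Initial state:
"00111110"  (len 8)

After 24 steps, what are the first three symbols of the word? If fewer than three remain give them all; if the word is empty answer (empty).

011

0) "00111110"  (len 8)
1) "0111110"  (len 7)
2) "111110"  (len 6)
3) "111100101"  (len 9)
4) "111001011100"  (len 12)
5) "110010111001"  (len 12)
6) "10010111001011"  (len 14)
7) "00101110010110101"  (len 17)
8) "0101110010110101"  (len 16)
9) "101110010110101"  (len 15)
10) "01110010110101011"  (len 17)
11) "1110010110101011"  (len 16)
12) "1100101101010111100"  (len 19)
13) "1001011010101111001"  (len 19)
14) "001011010101111001011"  (len 21)
15) "01011010101111001011"  (len 20)
16) "1011010101111001011"  (len 19)
17) "0110101011110010111"  (len 19)
18) "110101011110010111"  (len 18)
19) "101010111100101110101"  (len 21)
20) "010101111001011101011100"  (len 24)
21) "10101111001011101011100"  (len 23)
22) "0101111001011101011100011"  (len 25)
23) "101111001011101011100011"  (len 24)
24) "011110010111010111000111100"  (len 27)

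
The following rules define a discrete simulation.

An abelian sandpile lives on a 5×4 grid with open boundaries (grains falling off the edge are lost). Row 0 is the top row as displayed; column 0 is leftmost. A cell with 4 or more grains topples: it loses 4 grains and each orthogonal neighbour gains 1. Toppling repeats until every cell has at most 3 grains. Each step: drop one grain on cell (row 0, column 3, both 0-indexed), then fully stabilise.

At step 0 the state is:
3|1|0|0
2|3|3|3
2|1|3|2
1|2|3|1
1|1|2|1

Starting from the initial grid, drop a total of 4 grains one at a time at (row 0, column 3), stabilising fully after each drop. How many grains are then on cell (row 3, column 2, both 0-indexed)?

0

t=0: 3|1|0|0
2|3|3|3
2|1|3|2
1|2|3|1
1|1|2|1
t=1: 3|1|0|1
2|3|3|3
2|1|3|2
1|2|3|1
1|1|2|1
t=2: 3|1|0|2
2|3|3|3
2|1|3|2
1|2|3|1
1|1|2|1
t=3: 3|1|0|3
2|3|3|3
2|1|3|2
1|2|3|1
1|1|2|1
t=4: 3|2|2|1
3|0|2|2
2|3|2|0
1|3|0|3
1|1|3|1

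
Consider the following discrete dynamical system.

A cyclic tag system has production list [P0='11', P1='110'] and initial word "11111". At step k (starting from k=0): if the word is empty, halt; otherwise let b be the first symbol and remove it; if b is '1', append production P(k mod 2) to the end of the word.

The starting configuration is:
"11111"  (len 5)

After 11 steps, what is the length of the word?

18

gen 0: "11111"  (len 5)
gen 1: "111111"  (len 6)
gen 2: "11111110"  (len 8)
gen 3: "111111011"  (len 9)
gen 4: "11111011110"  (len 11)
gen 5: "111101111011"  (len 12)
gen 6: "11101111011110"  (len 14)
gen 7: "110111101111011"  (len 15)
gen 8: "10111101111011110"  (len 17)
gen 9: "011110111101111011"  (len 18)
gen 10: "11110111101111011"  (len 17)
gen 11: "111011110111101111"  (len 18)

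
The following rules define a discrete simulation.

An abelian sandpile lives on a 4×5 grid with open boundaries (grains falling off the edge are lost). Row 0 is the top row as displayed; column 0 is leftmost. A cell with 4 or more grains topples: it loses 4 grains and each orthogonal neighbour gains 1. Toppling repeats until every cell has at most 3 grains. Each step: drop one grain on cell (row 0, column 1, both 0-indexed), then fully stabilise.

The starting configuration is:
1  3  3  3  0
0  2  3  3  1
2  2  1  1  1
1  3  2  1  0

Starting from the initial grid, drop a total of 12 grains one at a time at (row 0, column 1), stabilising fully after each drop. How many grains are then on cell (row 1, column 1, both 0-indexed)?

3

k=0  1  3  3  3  0
0  2  3  3  1
2  2  1  1  1
1  3  2  1  0
k=1  2  2  2  1  1
1  0  2  1  2
2  3  2  2  1
1  3  2  1  0
k=2  2  3  2  1  1
1  0  2  1  2
2  3  2  2  1
1  3  2  1  0
k=3  3  0  3  1  1
1  1  2  1  2
2  3  2  2  1
1  3  2  1  0
k=4  3  1  3  1  1
1  1  2  1  2
2  3  2  2  1
1  3  2  1  0
k=5  3  2  3  1  1
1  1  2  1  2
2  3  2  2  1
1  3  2  1  0
k=6  3  3  3  1  1
1  1  2  1  2
2  3  2  2  1
1  3  2  1  0
k=7  0  2  0  2  1
2  2  3  1  2
2  3  2  2  1
1  3  2  1  0
k=8  0  3  0  2  1
2  2  3  1  2
2  3  2  2  1
1  3  2  1  0
k=9  1  0  1  2  1
2  3  3  1  2
2  3  2  2  1
1  3  2  1  0
k=10  1  1  1  2  1
2  3  3  1  2
2  3  2  2  1
1  3  2  1  0
k=11  1  2  1  2  1
2  3  3  1  2
2  3  2  2  1
1  3  2  1  0
k=12  1  3  1  2  1
2  3  3  1  2
2  3  2  2  1
1  3  2  1  0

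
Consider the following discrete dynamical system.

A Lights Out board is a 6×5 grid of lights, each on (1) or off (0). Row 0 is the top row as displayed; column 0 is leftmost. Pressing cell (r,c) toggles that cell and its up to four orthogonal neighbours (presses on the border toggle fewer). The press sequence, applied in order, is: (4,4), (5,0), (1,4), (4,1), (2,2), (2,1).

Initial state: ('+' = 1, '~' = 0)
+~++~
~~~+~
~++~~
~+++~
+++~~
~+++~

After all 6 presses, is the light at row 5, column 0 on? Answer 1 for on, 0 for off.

1

t=0: +~++~
~~~+~
~++~~
~+++~
+++~~
~+++~
t=1: +~++~
~~~+~
~++~~
~++++
+++++
~++++
t=2: +~++~
~~~+~
~++~~
~++++
~++++
+~+++
t=3: +~+++
~~~~+
~++~+
~++++
~++++
+~+++
t=4: +~+++
~~~~+
~++~+
~~+++
+~~++
+++++
t=5: +~+++
~~+~+
~~~++
~~~++
+~~++
+++++
t=6: +~+++
~++~+
+++++
~+~++
+~~++
+++++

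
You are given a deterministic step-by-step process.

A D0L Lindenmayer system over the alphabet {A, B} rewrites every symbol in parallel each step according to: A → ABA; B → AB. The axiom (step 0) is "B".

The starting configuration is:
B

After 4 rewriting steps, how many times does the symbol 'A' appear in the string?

21

t=0: B
t=1: AB
t=2: ABAAB
t=3: ABAABABAABAAB
t=4: ABAABABAABAABABAABABAABAABABAABAAB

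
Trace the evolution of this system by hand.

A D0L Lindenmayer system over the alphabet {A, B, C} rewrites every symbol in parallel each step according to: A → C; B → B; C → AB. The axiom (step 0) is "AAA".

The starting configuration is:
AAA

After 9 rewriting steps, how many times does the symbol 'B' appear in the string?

12

t=0: AAA
t=1: CCC
t=2: ABABAB
t=3: CBCBCB
t=4: ABBABBABB
t=5: CBBCBBCBB
t=6: ABBBABBBABBB
t=7: CBBBCBBBCBBB
t=8: ABBBBABBBBABBBB
t=9: CBBBBCBBBBCBBBB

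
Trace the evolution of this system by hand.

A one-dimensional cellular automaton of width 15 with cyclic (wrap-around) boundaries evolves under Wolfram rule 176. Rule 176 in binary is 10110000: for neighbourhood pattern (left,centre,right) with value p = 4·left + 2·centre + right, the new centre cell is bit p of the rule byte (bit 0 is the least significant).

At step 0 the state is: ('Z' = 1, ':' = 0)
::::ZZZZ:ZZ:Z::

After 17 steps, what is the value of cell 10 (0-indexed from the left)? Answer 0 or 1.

step 0: ::::ZZZZ:ZZ:Z::
step 1: :::::ZZ:Z::Z:Z:
step 2: :::::::Z:Z::Z:Z
step 3: Z:::::::Z:Z::Z:
step 4: :Z:::::::Z:Z::Z
step 5: Z:Z:::::::Z:Z::
step 6: :Z:Z:::::::Z:Z:
step 7: ::Z:Z:::::::Z:Z
step 8: Z::Z:Z:::::::Z:
step 9: :Z::Z:Z:::::::Z
step 10: Z:Z::Z:Z:::::::
step 11: :Z:Z::Z:Z::::::
step 12: ::Z:Z::Z:Z:::::
step 13: :::Z:Z::Z:Z::::
step 14: ::::Z:Z::Z:Z:::
step 15: :::::Z:Z::Z:Z::
step 16: ::::::Z:Z::Z:Z:
step 17: :::::::Z:Z::Z:Z

0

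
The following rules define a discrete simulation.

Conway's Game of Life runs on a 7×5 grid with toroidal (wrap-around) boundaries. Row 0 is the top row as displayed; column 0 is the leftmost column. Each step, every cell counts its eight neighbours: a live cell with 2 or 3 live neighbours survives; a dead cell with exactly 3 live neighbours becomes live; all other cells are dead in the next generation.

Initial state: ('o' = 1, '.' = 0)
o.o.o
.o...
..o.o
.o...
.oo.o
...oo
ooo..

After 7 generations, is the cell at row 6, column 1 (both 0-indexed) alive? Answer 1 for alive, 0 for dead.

0) o.o.o
.o...
..o.o
.o...
.oo.o
...oo
ooo..
1) ..ooo
.oo.o
ooo..
.o...
.oo.o
....o
..o..
2) o...o
....o
...o.
...o.
.ooo.
ooo..
..o.o
3) o...o
o..oo
...oo
...oo
o..oo
o...o
..o.o
4) .o...
.....
..o..
..o..
.....
.o...
.o...
5) .....
.....
.....
.....
.....
.....
ooo..
6) .o...
.....
.....
.....
.....
.o...
.o...
7) .....
.....
.....
.....
.....
.....
ooo..

1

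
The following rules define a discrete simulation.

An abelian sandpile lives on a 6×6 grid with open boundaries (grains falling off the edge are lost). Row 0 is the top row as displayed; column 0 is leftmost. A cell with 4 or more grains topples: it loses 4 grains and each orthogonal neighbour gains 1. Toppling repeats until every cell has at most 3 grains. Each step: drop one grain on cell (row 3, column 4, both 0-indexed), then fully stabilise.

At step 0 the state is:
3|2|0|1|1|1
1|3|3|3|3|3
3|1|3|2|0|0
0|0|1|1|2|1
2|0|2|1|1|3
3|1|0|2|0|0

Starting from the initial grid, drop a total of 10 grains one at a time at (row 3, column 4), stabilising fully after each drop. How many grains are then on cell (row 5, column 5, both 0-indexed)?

1

k=0  3|2|0|1|1|1
1|3|3|3|3|3
3|1|3|2|0|0
0|0|1|1|2|1
2|0|2|1|1|3
3|1|0|2|0|0
k=1  3|2|0|1|1|1
1|3|3|3|3|3
3|1|3|2|0|0
0|0|1|1|3|1
2|0|2|1|1|3
3|1|0|2|0|0
k=2  3|2|0|1|1|1
1|3|3|3|3|3
3|1|3|2|1|0
0|0|1|2|0|2
2|0|2|1|2|3
3|1|0|2|0|0
k=3  3|2|0|1|1|1
1|3|3|3|3|3
3|1|3|2|1|0
0|0|1|2|1|2
2|0|2|1|2|3
3|1|0|2|0|0
k=4  3|2|0|1|1|1
1|3|3|3|3|3
3|1|3|2|1|0
0|0|1|2|2|2
2|0|2|1|2|3
3|1|0|2|0|0
k=5  3|2|0|1|1|1
1|3|3|3|3|3
3|1|3|2|1|0
0|0|1|2|3|2
2|0|2|1|2|3
3|1|0|2|0|0
k=6  3|2|0|1|1|1
1|3|3|3|3|3
3|1|3|2|2|0
0|0|1|3|0|3
2|0|2|1|3|3
3|1|0|2|0|0
k=7  3|2|0|1|1|1
1|3|3|3|3|3
3|1|3|2|2|0
0|0|1|3|1|3
2|0|2|1|3|3
3|1|0|2|0|0
k=8  3|2|0|1|1|1
1|3|3|3|3|3
3|1|3|2|2|0
0|0|1|3|2|3
2|0|2|1|3|3
3|1|0|2|0|0
k=9  3|2|0|1|1|1
1|3|3|3|3|3
3|1|3|2|2|0
0|0|1|3|3|3
2|0|2|1|3|3
3|1|0|2|0|0
k=10  3|2|0|1|1|1
1|3|3|3|3|3
3|1|3|3|3|1
0|0|2|0|3|1
2|0|2|3|1|1
3|1|0|2|1|1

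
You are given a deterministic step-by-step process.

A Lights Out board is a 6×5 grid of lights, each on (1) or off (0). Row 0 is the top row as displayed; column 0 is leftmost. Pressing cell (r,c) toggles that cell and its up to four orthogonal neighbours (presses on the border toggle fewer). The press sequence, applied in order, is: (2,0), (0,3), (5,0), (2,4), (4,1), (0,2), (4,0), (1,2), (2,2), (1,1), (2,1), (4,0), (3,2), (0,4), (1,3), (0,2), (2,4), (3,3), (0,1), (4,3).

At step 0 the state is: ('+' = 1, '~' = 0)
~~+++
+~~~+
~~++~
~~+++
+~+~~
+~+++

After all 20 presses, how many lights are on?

[0] ~~+++
+~~~+
~~++~
~~+++
+~+~~
+~+++
[1] ~~+++
~~~~+
++++~
+~+++
+~+~~
+~+++
[2] ~~~~~
~~~++
++++~
+~+++
+~+~~
+~+++
[3] ~~~~~
~~~++
++++~
+~+++
~~+~~
~++++
[4] ~~~~~
~~~+~
+++~+
+~++~
~~+~~
~++++
[5] ~~~~~
~~~+~
+++~+
++++~
++~~~
~~+++
[6] ~+++~
~~++~
+++~+
++++~
++~~~
~~+++
[7] ~+++~
~~++~
+++~+
~+++~
~~~~~
+~+++
[8] ~+~+~
~+~~~
++~~+
~+++~
~~~~~
+~+++
[9] ~+~+~
~++~~
+~+++
~+~+~
~~~~~
+~+++
[10] ~~~+~
+~~~~
+++++
~+~+~
~~~~~
+~+++
[11] ~~~+~
++~~~
~~~++
~~~+~
~~~~~
+~+++
[12] ~~~+~
++~~~
~~~++
+~~+~
++~~~
~~+++
[13] ~~~+~
++~~~
~~+++
+++~~
+++~~
~~+++
[14] ~~~~+
++~~+
~~+++
+++~~
+++~~
~~+++
[15] ~~~++
++++~
~~+~+
+++~~
+++~~
~~+++
[16] ~++~+
++~+~
~~+~+
+++~~
+++~~
~~+++
[17] ~++~+
++~++
~~++~
+++~+
+++~~
~~+++
[18] ~++~+
++~++
~~+~~
++~+~
++++~
~~+++
[19] +~~~+
+~~++
~~+~~
++~+~
++++~
~~+++
[20] +~~~+
+~~++
~~+~~
++~~~
++~~+
~~+~+

13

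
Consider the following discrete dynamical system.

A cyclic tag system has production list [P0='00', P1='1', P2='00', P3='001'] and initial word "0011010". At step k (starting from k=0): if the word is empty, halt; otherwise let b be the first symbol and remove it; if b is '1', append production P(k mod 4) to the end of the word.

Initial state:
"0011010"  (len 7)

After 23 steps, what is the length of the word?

0

step 0: "0011010"  (len 7)
step 1: "011010"  (len 6)
step 2: "11010"  (len 5)
step 3: "101000"  (len 6)
step 4: "01000001"  (len 8)
step 5: "1000001"  (len 7)
step 6: "0000011"  (len 7)
step 7: "000011"  (len 6)
step 8: "00011"  (len 5)
step 9: "0011"  (len 4)
step 10: "011"  (len 3)
step 11: "11"  (len 2)
step 12: "1001"  (len 4)
step 13: "00100"  (len 5)
step 14: "0100"  (len 4)
step 15: "100"  (len 3)
step 16: "00001"  (len 5)
step 17: "0001"  (len 4)
step 18: "001"  (len 3)
step 19: "01"  (len 2)
step 20: "1"  (len 1)
step 21: "00"  (len 2)
step 22: "0"  (len 1)
step 23: (halted — word empty)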